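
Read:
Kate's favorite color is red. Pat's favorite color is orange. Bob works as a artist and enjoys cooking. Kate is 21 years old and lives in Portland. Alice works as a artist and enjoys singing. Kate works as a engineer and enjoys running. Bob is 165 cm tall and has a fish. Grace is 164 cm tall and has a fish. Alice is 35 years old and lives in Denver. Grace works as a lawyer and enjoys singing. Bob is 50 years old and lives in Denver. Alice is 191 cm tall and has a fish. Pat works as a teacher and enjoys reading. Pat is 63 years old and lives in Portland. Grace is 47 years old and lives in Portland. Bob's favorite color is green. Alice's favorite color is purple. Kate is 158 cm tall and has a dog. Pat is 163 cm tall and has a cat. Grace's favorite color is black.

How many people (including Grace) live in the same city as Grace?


Grace lives in Portland. Count = 3

3


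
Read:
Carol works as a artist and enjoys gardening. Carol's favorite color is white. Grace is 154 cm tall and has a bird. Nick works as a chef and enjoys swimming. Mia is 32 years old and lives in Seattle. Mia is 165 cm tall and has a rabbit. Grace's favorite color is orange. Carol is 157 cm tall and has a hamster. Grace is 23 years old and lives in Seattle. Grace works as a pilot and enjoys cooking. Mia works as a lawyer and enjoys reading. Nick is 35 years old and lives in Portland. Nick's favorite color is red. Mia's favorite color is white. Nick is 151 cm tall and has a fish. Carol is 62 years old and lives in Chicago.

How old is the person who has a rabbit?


Person with rabbit is Mia, age 32

32


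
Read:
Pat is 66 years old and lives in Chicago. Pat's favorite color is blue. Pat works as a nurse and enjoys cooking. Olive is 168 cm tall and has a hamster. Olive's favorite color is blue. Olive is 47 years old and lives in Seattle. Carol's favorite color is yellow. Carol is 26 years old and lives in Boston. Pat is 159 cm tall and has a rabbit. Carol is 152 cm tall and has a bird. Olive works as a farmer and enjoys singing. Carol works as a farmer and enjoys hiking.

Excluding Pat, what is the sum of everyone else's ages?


Sum (excluding Pat): 73

73


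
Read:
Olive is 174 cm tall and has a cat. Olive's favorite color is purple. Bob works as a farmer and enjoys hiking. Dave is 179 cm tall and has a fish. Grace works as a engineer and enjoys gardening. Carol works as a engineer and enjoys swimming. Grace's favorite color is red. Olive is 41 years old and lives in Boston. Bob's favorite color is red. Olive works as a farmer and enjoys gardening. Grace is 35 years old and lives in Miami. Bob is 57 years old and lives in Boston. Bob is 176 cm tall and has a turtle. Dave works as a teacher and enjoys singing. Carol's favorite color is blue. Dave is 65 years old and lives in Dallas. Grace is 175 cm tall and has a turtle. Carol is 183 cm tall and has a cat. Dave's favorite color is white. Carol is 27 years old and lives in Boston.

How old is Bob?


Bob is 57 years old

57


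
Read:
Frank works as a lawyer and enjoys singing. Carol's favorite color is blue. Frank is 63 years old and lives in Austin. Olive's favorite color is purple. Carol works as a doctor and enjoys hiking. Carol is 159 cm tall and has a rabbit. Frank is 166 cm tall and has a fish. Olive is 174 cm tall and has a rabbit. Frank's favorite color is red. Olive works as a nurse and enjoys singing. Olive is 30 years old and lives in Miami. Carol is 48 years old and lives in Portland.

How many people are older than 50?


Filter: 1

1


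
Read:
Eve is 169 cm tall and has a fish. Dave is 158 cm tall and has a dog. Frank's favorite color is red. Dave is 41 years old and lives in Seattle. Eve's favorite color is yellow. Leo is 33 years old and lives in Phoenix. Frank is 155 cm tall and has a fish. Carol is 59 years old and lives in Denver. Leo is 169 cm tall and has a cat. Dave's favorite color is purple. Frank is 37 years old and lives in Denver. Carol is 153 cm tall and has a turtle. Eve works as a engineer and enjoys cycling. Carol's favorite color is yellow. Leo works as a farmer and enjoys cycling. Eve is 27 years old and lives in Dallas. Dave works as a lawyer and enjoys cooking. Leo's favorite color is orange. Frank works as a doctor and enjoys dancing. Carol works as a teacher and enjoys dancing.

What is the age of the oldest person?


Oldest: Carol at 59

59


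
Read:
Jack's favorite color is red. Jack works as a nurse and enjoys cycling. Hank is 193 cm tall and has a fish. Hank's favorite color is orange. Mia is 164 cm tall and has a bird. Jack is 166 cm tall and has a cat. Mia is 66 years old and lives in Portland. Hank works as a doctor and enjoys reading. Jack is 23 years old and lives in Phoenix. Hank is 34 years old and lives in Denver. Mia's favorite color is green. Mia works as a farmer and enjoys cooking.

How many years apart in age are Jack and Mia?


23 vs 66, diff = 43

43


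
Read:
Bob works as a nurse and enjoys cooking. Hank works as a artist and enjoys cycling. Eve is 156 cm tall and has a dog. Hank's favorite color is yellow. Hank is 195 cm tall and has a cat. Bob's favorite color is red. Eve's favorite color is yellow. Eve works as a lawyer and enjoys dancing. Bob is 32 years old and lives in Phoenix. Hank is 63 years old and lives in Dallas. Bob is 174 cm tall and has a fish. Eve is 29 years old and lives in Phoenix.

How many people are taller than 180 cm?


Taller than 180: 1

1


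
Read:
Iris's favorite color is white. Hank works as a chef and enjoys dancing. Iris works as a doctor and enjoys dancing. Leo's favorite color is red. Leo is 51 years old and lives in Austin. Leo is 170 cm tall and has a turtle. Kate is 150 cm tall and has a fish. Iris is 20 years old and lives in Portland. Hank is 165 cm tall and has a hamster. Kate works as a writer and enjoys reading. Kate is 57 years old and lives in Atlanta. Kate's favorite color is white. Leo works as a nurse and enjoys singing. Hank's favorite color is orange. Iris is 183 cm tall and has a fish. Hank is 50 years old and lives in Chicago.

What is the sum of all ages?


20+50+51+57 = 178

178


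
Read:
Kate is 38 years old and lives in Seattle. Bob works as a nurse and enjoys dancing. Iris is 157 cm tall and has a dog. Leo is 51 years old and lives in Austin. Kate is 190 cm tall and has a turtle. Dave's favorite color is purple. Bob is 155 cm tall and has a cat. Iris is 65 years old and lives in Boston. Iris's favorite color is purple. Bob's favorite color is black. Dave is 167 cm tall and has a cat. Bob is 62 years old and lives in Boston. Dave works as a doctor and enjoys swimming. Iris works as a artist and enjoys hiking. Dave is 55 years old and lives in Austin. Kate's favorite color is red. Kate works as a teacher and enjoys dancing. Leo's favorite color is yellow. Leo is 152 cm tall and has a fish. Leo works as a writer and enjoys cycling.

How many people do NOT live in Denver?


Not in Denver: 5

5


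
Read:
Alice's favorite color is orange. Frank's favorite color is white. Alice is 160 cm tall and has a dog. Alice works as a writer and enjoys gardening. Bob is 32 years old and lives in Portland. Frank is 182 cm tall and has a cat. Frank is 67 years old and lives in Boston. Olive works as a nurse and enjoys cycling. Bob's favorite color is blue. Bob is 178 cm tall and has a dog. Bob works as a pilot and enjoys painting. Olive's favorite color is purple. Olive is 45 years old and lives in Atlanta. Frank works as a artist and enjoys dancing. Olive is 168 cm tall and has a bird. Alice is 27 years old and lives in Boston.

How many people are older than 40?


Filter: 2

2


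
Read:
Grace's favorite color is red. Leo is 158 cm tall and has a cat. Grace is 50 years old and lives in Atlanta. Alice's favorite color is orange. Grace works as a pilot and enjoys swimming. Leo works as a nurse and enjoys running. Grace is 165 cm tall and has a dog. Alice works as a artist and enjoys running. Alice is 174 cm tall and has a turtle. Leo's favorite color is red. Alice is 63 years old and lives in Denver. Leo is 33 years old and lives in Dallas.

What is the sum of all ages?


33+50+63 = 146

146


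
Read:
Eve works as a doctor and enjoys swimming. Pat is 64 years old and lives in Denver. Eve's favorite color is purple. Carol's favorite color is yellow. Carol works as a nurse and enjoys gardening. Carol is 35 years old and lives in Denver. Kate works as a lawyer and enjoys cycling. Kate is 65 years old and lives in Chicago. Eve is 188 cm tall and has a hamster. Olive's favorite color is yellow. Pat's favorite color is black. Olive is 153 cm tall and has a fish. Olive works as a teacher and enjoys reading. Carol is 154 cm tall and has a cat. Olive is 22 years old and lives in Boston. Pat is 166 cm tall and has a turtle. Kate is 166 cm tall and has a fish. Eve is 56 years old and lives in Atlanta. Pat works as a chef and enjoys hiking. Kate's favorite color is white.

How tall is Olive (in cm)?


Olive is 153 cm tall

153


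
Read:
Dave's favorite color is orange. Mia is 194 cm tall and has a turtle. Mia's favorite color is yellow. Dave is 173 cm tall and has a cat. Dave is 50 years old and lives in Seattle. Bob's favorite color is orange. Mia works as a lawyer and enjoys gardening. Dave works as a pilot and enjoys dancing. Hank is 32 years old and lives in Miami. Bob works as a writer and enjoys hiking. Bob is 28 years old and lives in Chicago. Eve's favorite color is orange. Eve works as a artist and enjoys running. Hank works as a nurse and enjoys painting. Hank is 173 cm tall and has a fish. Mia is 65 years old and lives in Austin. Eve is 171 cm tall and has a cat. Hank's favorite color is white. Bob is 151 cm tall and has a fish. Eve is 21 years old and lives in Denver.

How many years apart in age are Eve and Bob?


21 vs 28, diff = 7

7


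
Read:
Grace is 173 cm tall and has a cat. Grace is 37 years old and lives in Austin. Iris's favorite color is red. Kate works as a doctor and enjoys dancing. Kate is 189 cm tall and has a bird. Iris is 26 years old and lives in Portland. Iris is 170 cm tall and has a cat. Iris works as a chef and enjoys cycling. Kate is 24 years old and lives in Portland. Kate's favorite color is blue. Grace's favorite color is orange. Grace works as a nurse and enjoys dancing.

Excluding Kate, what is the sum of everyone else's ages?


Sum (excluding Kate): 63

63


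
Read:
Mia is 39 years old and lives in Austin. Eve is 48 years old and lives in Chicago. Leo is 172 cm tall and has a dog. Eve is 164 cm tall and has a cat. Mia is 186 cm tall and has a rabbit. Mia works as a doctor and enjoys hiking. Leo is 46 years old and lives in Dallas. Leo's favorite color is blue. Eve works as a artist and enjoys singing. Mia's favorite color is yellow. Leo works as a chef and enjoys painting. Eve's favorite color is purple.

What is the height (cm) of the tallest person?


Tallest: Mia at 186 cm

186


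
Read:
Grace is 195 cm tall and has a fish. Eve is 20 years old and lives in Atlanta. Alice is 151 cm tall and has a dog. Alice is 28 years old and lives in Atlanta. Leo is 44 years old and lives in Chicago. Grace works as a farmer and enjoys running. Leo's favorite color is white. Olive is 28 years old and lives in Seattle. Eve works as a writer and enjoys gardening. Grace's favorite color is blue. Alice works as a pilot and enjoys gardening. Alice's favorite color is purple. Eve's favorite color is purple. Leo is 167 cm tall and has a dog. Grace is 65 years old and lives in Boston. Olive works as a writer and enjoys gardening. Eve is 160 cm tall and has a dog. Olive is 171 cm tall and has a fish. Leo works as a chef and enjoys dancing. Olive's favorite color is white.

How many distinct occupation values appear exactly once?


Unique occupation values: 3

3


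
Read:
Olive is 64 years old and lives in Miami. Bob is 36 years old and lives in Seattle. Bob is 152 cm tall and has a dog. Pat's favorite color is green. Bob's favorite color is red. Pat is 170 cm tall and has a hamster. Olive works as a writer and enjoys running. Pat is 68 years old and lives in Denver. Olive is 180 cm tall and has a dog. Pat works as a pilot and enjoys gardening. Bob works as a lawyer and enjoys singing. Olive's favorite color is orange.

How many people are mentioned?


People: Bob, Pat, Olive. Count = 3

3


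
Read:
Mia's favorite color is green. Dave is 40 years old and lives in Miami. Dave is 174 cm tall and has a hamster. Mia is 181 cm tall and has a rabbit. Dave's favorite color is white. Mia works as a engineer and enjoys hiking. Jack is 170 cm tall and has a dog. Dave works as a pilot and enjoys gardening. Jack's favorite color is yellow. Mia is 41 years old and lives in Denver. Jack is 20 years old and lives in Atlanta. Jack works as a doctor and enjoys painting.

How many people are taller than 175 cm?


Taller than 175: 1

1


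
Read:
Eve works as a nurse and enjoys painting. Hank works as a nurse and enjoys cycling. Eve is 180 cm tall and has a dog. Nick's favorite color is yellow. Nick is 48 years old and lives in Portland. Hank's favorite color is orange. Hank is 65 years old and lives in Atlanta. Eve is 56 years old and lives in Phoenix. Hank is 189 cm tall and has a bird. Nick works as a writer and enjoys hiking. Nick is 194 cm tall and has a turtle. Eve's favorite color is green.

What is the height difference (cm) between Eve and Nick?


|180 - 194| = 14

14


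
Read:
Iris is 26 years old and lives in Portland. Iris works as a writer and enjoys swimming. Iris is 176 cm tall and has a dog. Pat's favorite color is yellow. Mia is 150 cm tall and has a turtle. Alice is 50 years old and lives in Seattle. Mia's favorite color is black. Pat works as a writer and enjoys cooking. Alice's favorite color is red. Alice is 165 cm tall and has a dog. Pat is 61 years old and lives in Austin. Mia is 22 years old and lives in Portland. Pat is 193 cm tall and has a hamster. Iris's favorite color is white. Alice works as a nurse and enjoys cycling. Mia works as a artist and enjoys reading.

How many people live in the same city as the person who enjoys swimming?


Person with hobby swimming is Iris, city Portland. Count = 2

2


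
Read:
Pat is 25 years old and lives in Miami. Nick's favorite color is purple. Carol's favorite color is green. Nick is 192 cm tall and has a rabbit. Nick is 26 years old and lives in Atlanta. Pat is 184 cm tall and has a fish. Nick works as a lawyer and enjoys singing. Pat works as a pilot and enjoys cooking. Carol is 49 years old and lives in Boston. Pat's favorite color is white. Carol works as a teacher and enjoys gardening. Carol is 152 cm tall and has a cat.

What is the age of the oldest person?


Oldest: Carol at 49

49


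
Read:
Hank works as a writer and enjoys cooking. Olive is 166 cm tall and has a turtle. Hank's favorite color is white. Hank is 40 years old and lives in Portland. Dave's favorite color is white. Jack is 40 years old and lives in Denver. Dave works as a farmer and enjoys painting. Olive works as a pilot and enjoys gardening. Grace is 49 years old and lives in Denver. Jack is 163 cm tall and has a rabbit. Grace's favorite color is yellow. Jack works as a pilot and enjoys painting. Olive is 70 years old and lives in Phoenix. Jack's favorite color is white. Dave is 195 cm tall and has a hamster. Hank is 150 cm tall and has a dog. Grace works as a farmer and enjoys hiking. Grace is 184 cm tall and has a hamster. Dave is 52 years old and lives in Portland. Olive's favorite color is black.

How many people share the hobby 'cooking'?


Count: 1

1


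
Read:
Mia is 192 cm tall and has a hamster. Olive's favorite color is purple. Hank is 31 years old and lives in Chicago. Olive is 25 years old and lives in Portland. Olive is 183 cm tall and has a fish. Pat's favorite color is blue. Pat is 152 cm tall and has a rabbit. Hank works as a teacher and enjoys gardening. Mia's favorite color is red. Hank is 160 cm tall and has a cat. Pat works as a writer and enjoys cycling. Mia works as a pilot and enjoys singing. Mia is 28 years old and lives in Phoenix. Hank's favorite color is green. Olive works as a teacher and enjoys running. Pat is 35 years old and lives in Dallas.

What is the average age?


Sum=119, n=4, avg=29.75

29.75


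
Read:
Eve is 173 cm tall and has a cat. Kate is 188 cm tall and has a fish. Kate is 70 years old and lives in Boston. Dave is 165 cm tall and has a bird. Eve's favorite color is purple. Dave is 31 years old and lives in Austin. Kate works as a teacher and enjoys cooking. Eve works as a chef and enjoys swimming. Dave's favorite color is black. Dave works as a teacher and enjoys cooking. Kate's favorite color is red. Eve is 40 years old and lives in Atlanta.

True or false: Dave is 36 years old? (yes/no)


Dave is actually 31. no

no


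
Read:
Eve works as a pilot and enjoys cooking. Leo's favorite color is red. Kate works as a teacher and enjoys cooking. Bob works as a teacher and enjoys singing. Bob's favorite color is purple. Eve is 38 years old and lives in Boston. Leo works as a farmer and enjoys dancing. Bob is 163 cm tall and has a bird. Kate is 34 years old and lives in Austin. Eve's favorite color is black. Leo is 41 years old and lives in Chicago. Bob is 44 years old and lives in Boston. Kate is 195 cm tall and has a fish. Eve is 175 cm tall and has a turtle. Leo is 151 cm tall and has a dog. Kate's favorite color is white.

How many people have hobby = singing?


Count: 1

1


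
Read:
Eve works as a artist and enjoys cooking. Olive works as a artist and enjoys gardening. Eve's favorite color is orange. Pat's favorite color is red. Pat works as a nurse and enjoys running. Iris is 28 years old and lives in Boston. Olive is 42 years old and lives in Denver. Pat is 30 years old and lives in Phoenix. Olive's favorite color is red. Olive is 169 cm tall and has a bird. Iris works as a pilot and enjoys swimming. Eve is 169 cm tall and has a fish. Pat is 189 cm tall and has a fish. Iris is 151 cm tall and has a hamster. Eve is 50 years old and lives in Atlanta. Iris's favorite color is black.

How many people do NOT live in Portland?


Not in Portland: 4

4


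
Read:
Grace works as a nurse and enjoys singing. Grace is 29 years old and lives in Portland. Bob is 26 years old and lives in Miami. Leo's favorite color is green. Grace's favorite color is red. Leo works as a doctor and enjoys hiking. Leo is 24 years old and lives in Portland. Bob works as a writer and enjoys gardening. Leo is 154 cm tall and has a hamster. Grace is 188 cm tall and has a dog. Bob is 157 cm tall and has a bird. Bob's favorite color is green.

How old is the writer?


The writer is Bob, age 26

26


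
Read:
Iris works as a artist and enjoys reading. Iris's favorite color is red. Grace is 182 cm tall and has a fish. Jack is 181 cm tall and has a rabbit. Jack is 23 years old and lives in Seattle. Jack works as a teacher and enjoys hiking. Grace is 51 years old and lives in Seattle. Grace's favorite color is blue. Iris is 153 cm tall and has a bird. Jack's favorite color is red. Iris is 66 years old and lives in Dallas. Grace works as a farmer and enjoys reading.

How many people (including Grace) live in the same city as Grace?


Grace lives in Seattle. Count = 2

2


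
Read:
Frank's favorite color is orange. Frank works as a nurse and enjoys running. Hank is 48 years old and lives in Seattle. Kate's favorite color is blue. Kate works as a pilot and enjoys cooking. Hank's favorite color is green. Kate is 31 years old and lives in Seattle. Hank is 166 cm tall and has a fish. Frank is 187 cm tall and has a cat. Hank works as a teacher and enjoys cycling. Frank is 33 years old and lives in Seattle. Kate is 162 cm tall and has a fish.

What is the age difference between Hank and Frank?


|48 - 33| = 15

15


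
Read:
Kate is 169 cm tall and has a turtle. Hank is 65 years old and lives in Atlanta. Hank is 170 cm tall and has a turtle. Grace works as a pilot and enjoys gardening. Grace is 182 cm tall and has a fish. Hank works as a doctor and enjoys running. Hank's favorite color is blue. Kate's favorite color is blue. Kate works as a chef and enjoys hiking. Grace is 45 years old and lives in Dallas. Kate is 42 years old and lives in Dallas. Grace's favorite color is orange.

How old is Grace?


Grace is 45 years old

45


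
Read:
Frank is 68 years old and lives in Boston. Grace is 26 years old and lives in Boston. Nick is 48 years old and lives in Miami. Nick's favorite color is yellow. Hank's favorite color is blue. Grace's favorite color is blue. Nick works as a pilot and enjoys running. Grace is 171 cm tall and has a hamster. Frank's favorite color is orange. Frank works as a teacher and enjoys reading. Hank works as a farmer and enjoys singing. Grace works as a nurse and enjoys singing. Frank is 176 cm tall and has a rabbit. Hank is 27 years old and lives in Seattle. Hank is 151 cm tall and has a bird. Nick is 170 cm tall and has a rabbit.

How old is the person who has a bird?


Person with bird is Hank, age 27

27


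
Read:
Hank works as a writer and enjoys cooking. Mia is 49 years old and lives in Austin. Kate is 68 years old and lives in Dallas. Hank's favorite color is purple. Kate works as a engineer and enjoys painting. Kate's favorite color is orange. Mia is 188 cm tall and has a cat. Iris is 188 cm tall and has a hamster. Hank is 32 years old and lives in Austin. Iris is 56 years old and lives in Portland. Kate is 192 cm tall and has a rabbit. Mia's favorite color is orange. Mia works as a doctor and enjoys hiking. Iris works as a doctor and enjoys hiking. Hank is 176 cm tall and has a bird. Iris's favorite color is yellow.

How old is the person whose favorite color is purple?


Person with favorite color=purple is Hank, age 32

32


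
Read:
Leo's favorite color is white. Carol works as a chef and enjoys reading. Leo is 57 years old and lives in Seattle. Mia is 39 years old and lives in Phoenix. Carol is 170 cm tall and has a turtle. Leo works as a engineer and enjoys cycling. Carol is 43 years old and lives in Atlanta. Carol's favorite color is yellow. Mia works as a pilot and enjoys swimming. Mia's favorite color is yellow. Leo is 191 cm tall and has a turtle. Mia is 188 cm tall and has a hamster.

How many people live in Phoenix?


Count in Phoenix: 1

1


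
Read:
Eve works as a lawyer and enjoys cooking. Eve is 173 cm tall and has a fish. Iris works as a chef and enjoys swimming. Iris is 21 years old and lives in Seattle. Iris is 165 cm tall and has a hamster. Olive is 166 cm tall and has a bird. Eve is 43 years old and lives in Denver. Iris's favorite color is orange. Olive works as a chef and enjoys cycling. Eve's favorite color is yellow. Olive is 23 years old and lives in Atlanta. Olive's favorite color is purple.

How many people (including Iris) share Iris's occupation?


Iris is a chef. Count = 2

2


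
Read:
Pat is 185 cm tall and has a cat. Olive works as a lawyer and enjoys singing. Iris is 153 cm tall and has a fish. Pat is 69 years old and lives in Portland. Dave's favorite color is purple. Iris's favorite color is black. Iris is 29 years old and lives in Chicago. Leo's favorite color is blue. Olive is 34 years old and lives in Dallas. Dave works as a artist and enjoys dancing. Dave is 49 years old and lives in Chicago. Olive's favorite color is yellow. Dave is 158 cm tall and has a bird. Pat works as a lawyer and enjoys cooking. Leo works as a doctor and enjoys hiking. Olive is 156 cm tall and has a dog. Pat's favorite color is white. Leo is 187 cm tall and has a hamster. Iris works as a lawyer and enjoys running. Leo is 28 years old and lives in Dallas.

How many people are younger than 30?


Filter: 2

2


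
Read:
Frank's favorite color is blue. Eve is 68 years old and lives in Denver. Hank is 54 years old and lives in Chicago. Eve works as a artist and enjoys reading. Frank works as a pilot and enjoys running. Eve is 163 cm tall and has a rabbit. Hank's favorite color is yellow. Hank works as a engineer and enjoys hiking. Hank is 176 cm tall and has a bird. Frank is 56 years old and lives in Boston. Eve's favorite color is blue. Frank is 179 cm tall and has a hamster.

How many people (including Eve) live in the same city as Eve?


Eve lives in Denver. Count = 1

1


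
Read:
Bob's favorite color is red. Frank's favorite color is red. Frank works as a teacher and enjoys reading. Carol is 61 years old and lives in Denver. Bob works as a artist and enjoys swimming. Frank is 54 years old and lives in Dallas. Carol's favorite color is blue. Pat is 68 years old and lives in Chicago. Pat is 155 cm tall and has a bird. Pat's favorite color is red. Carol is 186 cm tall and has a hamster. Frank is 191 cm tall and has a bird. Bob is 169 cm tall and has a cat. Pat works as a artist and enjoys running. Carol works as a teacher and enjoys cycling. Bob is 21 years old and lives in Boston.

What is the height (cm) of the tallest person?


Tallest: Frank at 191 cm

191


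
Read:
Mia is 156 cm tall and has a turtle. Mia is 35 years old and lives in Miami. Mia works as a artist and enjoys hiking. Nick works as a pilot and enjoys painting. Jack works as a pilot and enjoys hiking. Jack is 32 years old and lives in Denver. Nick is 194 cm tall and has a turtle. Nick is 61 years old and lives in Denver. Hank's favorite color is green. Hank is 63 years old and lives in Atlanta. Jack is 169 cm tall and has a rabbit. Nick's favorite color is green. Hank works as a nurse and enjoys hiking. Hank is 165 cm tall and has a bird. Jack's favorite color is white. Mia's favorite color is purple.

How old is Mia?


Mia is 35 years old

35


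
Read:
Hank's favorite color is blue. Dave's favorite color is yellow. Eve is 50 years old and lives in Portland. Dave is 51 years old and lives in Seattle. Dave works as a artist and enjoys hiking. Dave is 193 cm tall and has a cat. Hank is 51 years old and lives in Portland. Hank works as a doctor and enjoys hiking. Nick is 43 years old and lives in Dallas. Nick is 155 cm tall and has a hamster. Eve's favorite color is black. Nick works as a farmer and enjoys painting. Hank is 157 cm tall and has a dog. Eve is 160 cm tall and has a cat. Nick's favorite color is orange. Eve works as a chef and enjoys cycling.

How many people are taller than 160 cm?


Taller than 160: 1

1


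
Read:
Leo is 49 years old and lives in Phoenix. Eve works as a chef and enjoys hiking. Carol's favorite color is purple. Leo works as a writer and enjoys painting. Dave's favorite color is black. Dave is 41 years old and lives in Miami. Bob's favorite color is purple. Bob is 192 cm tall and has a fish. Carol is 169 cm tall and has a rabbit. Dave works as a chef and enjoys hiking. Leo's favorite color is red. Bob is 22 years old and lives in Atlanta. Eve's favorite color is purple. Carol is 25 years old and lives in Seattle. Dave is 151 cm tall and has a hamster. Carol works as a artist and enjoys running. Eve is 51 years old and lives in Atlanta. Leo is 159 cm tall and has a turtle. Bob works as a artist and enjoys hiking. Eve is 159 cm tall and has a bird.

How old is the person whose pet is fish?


Person with pet=fish is Bob, age 22

22


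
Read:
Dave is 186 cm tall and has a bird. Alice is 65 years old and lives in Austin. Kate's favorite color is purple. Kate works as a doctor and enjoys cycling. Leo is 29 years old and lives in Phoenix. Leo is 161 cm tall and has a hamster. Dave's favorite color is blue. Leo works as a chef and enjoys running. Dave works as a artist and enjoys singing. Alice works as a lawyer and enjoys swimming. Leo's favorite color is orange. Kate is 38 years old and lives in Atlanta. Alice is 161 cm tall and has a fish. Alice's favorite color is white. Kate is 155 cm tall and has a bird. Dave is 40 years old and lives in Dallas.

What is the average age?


Sum=172, n=4, avg=43

43


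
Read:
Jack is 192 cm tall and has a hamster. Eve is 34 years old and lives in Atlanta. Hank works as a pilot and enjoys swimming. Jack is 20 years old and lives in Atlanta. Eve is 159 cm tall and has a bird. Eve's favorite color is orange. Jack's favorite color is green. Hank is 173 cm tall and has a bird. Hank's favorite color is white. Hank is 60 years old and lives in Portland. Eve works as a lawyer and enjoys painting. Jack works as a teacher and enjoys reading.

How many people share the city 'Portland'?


Count: 1

1


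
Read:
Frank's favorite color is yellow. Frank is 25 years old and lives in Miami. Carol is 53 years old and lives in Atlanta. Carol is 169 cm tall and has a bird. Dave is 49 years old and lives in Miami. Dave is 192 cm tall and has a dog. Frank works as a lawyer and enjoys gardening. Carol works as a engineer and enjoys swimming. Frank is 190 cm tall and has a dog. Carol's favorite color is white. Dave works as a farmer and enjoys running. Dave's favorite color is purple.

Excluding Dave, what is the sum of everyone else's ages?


Sum (excluding Dave): 78

78


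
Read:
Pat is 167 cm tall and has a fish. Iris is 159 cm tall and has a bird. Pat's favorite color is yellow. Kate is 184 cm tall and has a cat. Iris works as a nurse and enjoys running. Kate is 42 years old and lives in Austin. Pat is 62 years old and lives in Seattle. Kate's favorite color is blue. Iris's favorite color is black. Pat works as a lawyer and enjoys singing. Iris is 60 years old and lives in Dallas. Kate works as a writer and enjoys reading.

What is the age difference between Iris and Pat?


|60 - 62| = 2

2


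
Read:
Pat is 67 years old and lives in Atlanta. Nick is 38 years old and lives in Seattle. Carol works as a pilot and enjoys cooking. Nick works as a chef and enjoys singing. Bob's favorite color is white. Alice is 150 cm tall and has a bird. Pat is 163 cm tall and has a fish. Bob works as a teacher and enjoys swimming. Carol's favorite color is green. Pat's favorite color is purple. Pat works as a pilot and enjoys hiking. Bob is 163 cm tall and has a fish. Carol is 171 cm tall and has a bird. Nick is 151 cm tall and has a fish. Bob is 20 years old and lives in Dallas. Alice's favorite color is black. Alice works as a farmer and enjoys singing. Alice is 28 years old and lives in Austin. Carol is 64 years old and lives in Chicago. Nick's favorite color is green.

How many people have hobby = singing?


Count: 2

2


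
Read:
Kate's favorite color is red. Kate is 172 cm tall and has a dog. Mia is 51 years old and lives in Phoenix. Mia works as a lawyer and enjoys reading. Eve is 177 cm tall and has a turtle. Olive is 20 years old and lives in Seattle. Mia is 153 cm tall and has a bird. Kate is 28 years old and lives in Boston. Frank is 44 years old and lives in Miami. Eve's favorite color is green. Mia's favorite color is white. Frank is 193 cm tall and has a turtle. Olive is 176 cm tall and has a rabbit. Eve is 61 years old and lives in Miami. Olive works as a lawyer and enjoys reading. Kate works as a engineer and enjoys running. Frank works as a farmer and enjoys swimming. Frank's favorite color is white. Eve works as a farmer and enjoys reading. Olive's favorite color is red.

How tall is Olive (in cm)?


Olive is 176 cm tall

176


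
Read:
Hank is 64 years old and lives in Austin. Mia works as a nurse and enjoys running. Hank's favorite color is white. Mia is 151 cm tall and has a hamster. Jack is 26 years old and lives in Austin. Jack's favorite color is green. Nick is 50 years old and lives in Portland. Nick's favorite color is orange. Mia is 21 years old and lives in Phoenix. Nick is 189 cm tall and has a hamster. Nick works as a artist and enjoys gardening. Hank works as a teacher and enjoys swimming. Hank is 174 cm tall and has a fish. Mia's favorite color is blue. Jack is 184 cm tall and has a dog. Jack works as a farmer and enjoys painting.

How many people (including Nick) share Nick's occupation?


Nick is a artist. Count = 1

1


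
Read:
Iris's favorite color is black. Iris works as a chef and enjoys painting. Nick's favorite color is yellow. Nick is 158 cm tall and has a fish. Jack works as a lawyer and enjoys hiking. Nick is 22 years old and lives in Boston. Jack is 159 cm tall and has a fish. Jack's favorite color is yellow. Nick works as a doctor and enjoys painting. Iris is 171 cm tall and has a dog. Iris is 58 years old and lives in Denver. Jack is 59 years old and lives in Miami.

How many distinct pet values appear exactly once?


Unique pet values: 1

1


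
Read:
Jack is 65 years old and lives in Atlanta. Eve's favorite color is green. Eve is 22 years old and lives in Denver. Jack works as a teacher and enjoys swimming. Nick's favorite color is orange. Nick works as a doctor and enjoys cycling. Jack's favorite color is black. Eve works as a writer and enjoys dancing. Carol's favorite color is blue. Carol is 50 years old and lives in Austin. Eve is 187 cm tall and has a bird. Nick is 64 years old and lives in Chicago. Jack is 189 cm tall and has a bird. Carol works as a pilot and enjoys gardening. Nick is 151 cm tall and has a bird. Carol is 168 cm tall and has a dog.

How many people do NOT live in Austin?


Not in Austin: 3

3


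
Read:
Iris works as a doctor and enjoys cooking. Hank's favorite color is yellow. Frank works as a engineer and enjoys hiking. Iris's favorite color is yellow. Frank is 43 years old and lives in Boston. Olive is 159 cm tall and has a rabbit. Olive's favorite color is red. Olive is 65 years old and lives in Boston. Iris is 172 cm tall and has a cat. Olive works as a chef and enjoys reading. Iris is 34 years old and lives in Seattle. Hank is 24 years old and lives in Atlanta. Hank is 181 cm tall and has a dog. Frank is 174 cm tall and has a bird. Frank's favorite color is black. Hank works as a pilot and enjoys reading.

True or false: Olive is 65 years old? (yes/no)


Olive is actually 65. yes

yes


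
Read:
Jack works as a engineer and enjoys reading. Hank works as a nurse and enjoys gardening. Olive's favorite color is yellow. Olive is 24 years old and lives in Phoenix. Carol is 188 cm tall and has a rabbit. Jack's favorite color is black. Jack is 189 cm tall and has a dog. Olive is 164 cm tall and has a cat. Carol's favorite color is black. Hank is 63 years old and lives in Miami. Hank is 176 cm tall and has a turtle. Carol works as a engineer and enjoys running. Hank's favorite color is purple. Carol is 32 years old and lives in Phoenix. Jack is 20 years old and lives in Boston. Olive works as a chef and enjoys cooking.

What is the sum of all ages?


32+24+20+63 = 139

139


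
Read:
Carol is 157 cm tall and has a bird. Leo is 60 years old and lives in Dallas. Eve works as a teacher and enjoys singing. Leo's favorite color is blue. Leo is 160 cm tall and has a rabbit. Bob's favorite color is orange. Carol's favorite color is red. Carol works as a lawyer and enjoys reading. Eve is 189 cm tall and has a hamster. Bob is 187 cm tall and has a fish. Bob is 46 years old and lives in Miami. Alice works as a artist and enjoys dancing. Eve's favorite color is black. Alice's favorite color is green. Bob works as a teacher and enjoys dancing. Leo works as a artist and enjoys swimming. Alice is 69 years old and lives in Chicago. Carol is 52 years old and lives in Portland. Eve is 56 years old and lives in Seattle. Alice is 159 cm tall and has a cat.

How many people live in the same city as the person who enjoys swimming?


Person with hobby swimming is Leo, city Dallas. Count = 1

1


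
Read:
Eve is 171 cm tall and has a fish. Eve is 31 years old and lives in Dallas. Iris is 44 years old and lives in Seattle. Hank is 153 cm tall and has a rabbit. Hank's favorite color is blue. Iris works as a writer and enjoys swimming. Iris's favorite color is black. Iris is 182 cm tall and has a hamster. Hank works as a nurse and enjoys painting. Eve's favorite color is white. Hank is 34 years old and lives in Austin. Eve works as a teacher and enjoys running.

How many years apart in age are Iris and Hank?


44 vs 34, diff = 10

10


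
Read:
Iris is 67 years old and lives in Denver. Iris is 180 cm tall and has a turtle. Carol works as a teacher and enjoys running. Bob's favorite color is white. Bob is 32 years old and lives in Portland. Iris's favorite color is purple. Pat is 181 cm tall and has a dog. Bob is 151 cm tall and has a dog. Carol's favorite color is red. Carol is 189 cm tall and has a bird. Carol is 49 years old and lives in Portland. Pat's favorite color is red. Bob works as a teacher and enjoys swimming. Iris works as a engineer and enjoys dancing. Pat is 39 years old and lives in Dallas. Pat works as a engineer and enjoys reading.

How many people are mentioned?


People: Pat, Iris, Carol, Bob. Count = 4

4


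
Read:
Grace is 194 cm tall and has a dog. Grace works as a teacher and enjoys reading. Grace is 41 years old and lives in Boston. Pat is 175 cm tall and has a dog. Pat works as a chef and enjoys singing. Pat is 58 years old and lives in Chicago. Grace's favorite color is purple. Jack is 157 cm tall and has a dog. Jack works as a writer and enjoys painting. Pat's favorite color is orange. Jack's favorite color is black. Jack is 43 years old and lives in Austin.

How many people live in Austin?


Count in Austin: 1

1


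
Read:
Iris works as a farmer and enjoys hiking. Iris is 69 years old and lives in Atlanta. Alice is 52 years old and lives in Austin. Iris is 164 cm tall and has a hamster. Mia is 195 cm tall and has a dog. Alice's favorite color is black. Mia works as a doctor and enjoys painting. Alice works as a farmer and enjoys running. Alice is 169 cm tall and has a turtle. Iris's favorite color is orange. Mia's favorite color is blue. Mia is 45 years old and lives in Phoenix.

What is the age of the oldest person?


Oldest: Iris at 69

69


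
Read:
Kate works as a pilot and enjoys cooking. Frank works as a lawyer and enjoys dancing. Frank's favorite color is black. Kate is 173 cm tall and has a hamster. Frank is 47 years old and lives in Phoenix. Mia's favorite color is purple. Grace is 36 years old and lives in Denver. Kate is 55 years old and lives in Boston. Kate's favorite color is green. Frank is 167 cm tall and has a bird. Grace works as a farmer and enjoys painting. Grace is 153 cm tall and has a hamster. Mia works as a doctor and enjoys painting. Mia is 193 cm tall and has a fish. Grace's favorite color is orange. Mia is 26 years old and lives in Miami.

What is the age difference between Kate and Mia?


|55 - 26| = 29

29


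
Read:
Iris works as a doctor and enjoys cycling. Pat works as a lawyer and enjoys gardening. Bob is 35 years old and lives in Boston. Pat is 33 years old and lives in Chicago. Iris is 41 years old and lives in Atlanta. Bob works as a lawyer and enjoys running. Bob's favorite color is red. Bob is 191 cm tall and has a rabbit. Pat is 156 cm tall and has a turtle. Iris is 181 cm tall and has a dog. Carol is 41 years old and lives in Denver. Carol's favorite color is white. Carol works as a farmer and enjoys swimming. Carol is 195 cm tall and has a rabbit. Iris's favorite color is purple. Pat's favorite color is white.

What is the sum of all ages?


33+35+41+41 = 150

150


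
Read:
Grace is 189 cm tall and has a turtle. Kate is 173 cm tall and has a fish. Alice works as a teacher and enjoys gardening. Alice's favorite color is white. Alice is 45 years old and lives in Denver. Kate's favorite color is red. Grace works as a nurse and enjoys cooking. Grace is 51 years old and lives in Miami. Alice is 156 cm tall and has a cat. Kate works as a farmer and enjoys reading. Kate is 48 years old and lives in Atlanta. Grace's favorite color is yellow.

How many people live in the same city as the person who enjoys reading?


Person with hobby reading is Kate, city Atlanta. Count = 1

1


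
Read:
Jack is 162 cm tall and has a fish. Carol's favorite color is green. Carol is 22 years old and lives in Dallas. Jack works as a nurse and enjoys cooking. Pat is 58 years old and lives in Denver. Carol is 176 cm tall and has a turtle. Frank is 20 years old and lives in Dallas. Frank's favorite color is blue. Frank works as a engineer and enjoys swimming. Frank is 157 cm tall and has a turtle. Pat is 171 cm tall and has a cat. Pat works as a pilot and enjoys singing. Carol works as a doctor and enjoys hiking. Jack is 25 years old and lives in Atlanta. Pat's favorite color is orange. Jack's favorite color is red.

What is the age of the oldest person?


Oldest: Pat at 58

58
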